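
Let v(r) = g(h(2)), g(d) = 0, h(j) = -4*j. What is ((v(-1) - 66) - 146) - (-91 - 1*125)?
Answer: 4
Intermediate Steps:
v(r) = 0
((v(-1) - 66) - 146) - (-91 - 1*125) = ((0 - 66) - 146) - (-91 - 1*125) = (-66 - 146) - (-91 - 125) = -212 - 1*(-216) = -212 + 216 = 4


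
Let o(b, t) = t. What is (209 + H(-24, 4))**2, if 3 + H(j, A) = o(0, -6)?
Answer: 40000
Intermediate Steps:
H(j, A) = -9 (H(j, A) = -3 - 6 = -9)
(209 + H(-24, 4))**2 = (209 - 9)**2 = 200**2 = 40000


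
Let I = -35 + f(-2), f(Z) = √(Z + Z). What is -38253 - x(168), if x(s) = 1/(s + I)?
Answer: -676810462/17693 + 2*I/17693 ≈ -38253.0 + 0.00011304*I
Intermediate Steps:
f(Z) = √2*√Z (f(Z) = √(2*Z) = √2*√Z)
I = -35 + 2*I (I = -35 + √2*√(-2) = -35 + √2*(I*√2) = -35 + 2*I ≈ -35.0 + 2.0*I)
x(s) = 1/(-35 + s + 2*I) (x(s) = 1/(s + (-35 + 2*I)) = 1/(-35 + s + 2*I))
-38253 - x(168) = -38253 - 1/(-35 + 168 + 2*I) = -38253 - 1/(133 + 2*I) = -38253 - (133 - 2*I)/17693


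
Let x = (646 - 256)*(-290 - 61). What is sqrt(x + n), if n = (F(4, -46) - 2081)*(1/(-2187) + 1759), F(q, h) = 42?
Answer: I*sqrt(24429818334)/81 ≈ 1929.6*I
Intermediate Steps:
n = -7843894348/2187 (n = (42 - 2081)*(1/(-2187) + 1759) = -2039*(-1/2187 + 1759) = -2039*3846932/2187 = -7843894348/2187 ≈ -3.5866e+6)
x = -136890 (x = 390*(-351) = -136890)
sqrt(x + n) = sqrt(-136890 - 7843894348/2187) = sqrt(-8143272778/2187) = I*sqrt(24429818334)/81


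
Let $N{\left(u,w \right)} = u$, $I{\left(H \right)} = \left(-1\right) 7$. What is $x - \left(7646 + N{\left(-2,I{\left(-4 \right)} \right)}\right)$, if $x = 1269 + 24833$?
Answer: $18458$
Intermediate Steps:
$I{\left(H \right)} = -7$
$x = 26102$
$x - \left(7646 + N{\left(-2,I{\left(-4 \right)} \right)}\right) = 26102 - \left(7646 - 2\right) = 26102 - 7644 = 18458$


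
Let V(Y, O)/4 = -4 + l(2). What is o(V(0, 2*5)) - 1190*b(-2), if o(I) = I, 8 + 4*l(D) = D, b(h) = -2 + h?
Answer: 4738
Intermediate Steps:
l(D) = -2 + D/4
V(Y, O) = -22 (V(Y, O) = 4*(-4 + (-2 + (¼)*2)) = 4*(-4 + (-2 + ½)) = 4*(-4 - 3/2) = 4*(-11/2) = -22)
o(V(0, 2*5)) - 1190*b(-2) = -22 - 1190*(-2 - 2) = -22 - 1190*(-4) = -22 - 119*(-40) = -22 + 4760 = 4738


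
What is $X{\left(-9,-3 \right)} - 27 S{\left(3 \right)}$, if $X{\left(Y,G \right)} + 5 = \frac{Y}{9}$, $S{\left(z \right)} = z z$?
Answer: $-249$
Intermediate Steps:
$S{\left(z \right)} = z^{2}$
$X{\left(Y,G \right)} = -5 + \frac{Y}{9}$
$X{\left(-9,-3 \right)} - 27 S{\left(3 \right)} = \left(-5 + \frac{1}{9} \left(-9\right)\right) - 27 \cdot 3^{2} = \left(-5 - 1\right) - 243 = -6 - 243 = -249$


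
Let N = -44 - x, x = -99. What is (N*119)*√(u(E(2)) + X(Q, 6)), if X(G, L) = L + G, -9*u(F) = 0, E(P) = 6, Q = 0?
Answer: 6545*√6 ≈ 16032.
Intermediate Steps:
u(F) = 0 (u(F) = -⅑*0 = 0)
X(G, L) = G + L
N = 55 (N = -44 - 1*(-99) = -44 + 99 = 55)
(N*119)*√(u(E(2)) + X(Q, 6)) = (55*119)*√(0 + (0 + 6)) = 6545*√(0 + 6) = 6545*√6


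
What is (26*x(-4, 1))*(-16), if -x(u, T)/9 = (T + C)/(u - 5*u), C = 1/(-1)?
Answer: 0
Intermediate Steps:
C = -1
x(u, T) = 9*(-1 + T)/(4*u) (x(u, T) = -9*(T - 1)/(u - 5*u) = -9*(-1 + T)/((-4*u)) = -9*(-1 + T)*(-1/(4*u)) = -(-9)*(-1 + T)/(4*u) = 9*(-1 + T)/(4*u))
(26*x(-4, 1))*(-16) = (26*((9/4)*(-1 + 1)/(-4)))*(-16) = (26*((9/4)*(-¼)*0))*(-16) = (26*0)*(-16) = 0*(-16) = 0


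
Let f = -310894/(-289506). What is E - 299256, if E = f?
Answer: -43318048321/144753 ≈ -2.9926e+5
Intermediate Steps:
f = 155447/144753 (f = -310894*(-1/289506) = 155447/144753 ≈ 1.0739)
E = 155447/144753 ≈ 1.0739
E - 299256 = 155447/144753 - 299256 = -43318048321/144753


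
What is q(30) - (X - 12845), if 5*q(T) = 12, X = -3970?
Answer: 84087/5 ≈ 16817.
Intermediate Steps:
q(T) = 12/5 (q(T) = (⅕)*12 = 12/5)
q(30) - (X - 12845) = 12/5 - (-3970 - 12845) = 12/5 - 1*(-16815) = 12/5 + 16815 = 84087/5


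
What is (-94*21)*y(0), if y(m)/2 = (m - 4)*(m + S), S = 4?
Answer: 63168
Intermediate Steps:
y(m) = 2*(-4 + m)*(4 + m) (y(m) = 2*((m - 4)*(m + 4)) = 2*((-4 + m)*(4 + m)) = 2*(-4 + m)*(4 + m))
(-94*21)*y(0) = (-94*21)*(-32 + 2*0**2) = -1974*(-32 + 2*0) = -1974*(-32 + 0) = -1974*(-32) = 63168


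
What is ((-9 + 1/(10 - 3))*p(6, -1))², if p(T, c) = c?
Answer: 3844/49 ≈ 78.449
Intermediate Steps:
((-9 + 1/(10 - 3))*p(6, -1))² = ((-9 + 1/(10 - 3))*(-1))² = ((-9 + 1/7)*(-1))² = ((-9 + ⅐)*(-1))² = (-62/7*(-1))² = (62/7)² = 3844/49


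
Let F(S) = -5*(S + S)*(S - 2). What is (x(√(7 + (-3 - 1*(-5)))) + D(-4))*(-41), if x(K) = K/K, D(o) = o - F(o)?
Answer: -9717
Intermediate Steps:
F(S) = -10*S*(-2 + S) (F(S) = -5*2*S*(-2 + S) = -10*S*(-2 + S))
D(o) = o - 10*o*(2 - o)
x(K) = 1
(x(√(7 + (-3 - 1*(-5)))) + D(-4))*(-41) = (1 - 4*(-19 + 10*(-4)))*(-41) = (1 - 4*(-19 - 40))*(-41) = (1 - 4*(-59))*(-41) = (1 + 236)*(-41) = 237*(-41) = -9717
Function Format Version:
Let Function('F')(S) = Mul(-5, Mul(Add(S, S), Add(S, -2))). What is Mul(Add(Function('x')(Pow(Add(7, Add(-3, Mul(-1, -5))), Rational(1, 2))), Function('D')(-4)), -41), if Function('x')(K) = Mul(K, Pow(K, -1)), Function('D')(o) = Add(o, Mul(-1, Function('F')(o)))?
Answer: -9717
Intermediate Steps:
Function('F')(S) = Mul(-10, S, Add(-2, S)) (Function('F')(S) = Mul(-5, Mul(Mul(2, S), Add(-2, S))) = Mul(-5, Mul(2, S, Add(-2, S))) = Mul(-10, S, Add(-2, S)))
Function('D')(o) = Add(o, Mul(-10, o, Add(2, Mul(-1, o)))) (Function('D')(o) = Add(o, Mul(-1, Mul(10, o, Add(2, Mul(-1, o))))) = Add(o, Mul(-10, o, Add(2, Mul(-1, o)))))
Function('x')(K) = 1
Mul(Add(Function('x')(Pow(Add(7, Add(-3, Mul(-1, -5))), Rational(1, 2))), Function('D')(-4)), -41) = Mul(Add(1, Mul(-4, Add(-19, Mul(10, -4)))), -41) = Mul(Add(1, Mul(-4, Add(-19, -40))), -41) = Mul(Add(1, Mul(-4, -59)), -41) = Mul(Add(1, 236), -41) = Mul(237, -41) = -9717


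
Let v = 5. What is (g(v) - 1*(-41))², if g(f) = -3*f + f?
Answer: 961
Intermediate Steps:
g(f) = -2*f
(g(v) - 1*(-41))² = (-2*5 - 1*(-41))² = (-10 + 41)² = 31² = 961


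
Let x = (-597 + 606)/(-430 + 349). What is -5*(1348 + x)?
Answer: -60655/9 ≈ -6739.4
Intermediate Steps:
x = -⅑ (x = 9/(-81) = 9*(-1/81) = -⅑ ≈ -0.11111)
-5*(1348 + x) = -5*(1348 - ⅑) = -5*12131/9 = -60655/9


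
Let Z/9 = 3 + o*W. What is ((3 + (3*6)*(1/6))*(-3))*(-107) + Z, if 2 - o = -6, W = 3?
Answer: 2169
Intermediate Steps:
o = 8 (o = 2 - 1*(-6) = 2 + 6 = 8)
Z = 243 (Z = 9*(3 + 8*3) = 9*(3 + 24) = 9*27 = 243)
((3 + (3*6)*(1/6))*(-3))*(-107) + Z = ((3 + (3*6)*(1/6))*(-3))*(-107) + 243 = ((3 + 18*(1*(⅙)))*(-3))*(-107) + 243 = ((3 + 18*(⅙))*(-3))*(-107) + 243 = ((3 + 3)*(-3))*(-107) + 243 = (6*(-3))*(-107) + 243 = -18*(-107) + 243 = 1926 + 243 = 2169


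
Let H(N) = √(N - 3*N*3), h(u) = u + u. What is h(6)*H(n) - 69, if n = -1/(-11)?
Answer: -69 + 24*I*√22/11 ≈ -69.0 + 10.234*I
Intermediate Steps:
n = 1/11 (n = -1*(-1/11) = 1/11 ≈ 0.090909)
h(u) = 2*u
H(N) = 2*√2*√(-N) (H(N) = √(N - 9*N) = √(-8*N) = 2*√2*√(-N))
h(6)*H(n) - 69 = (2*6)*(2*√2*√(-1*1/11)) - 69 = 12*(2*√2*√(-1/11)) - 69 = 12*(2*√2*(I*√11/11)) - 69 = 12*(2*I*√22/11) - 69 = 24*I*√22/11 - 69 = -69 + 24*I*√22/11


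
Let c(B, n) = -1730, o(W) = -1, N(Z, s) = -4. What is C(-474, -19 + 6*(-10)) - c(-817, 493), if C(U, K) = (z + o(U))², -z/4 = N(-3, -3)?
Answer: 1955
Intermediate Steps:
z = 16 (z = -4*(-4) = 16)
C(U, K) = 225 (C(U, K) = (16 - 1)² = 15² = 225)
C(-474, -19 + 6*(-10)) - c(-817, 493) = 225 - 1*(-1730) = 225 + 1730 = 1955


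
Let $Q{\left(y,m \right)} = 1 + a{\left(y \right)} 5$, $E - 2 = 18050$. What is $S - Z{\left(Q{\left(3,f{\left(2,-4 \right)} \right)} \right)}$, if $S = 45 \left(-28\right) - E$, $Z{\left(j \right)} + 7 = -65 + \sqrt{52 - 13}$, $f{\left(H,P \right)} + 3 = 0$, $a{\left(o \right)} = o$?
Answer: $-19240 - \sqrt{39} \approx -19246.0$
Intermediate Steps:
$E = 18052$ ($E = 2 + 18050 = 18052$)
$f{\left(H,P \right)} = -3$ ($f{\left(H,P \right)} = -3 + 0 = -3$)
$Q{\left(y,m \right)} = 1 + 5 y$ ($Q{\left(y,m \right)} = 1 + y 5 = 1 + 5 y$)
$Z{\left(j \right)} = -72 + \sqrt{39}$ ($Z{\left(j \right)} = -7 - \left(65 - \sqrt{52 - 13}\right) = -7 - \left(65 - \sqrt{39}\right) = -72 + \sqrt{39}$)
$S = -19312$ ($S = 45 \left(-28\right) - 18052 = -1260 - 18052 = -19312$)
$S - Z{\left(Q{\left(3,f{\left(2,-4 \right)} \right)} \right)} = -19312 - \left(-72 + \sqrt{39}\right) = -19312 + \left(72 - \sqrt{39}\right) = -19240 - \sqrt{39}$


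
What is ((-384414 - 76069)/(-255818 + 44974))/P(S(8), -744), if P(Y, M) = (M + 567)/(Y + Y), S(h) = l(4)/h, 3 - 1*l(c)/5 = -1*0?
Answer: -2302415/49759184 ≈ -0.046271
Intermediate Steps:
l(c) = 15 (l(c) = 15 - (-5)*0 = 15 - 5*0 = 15 + 0 = 15)
S(h) = 15/h
P(Y, M) = (567 + M)/(2*Y) (P(Y, M) = (567 + M)/((2*Y)) = (567 + M)*(1/(2*Y)) = (567 + M)/(2*Y))
((-384414 - 76069)/(-255818 + 44974))/P(S(8), -744) = ((-384414 - 76069)/(-255818 + 44974))/(((567 - 744)/(2*((15/8))))) = (-460483/(-210844))/(((½)*(-177)/(15*(⅛)))) = (-460483*(-1/210844))/(((½)*(-177)/(15/8))) = 460483/(210844*(((½)*(8/15)*(-177)))) = 460483/(210844*(-236/5)) = (460483/210844)*(-5/236) = -2302415/49759184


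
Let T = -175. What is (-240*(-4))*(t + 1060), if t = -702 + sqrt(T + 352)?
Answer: 343680 + 960*sqrt(177) ≈ 3.5645e+5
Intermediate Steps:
t = -702 + sqrt(177) (t = -702 + sqrt(-175 + 352) = -702 + sqrt(177) ≈ -688.70)
(-240*(-4))*(t + 1060) = (-240*(-4))*((-702 + sqrt(177)) + 1060) = 960*(358 + sqrt(177)) = 343680 + 960*sqrt(177)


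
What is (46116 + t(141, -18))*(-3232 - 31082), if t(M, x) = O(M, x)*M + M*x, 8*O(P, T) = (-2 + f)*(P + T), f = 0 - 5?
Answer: -3898465011/4 ≈ -9.7462e+8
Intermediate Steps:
f = -5
O(P, T) = -7*P/8 - 7*T/8 (O(P, T) = ((-2 - 5)*(P + T))/8 = (-7*(P + T))/8 = (-7*P - 7*T)/8 = -7*P/8 - 7*T/8)
t(M, x) = M*x + M*(-7*M/8 - 7*x/8) (t(M, x) = (-7*M/8 - 7*x/8)*M + M*x = M*(-7*M/8 - 7*x/8) + M*x = M*x + M*(-7*M/8 - 7*x/8))
(46116 + t(141, -18))*(-3232 - 31082) = (46116 + (⅛)*141*(-18 - 7*141))*(-3232 - 31082) = (46116 + (⅛)*141*(-18 - 987))*(-34314) = (46116 + (⅛)*141*(-1005))*(-34314) = (46116 - 141705/8)*(-34314) = (227223/8)*(-34314) = -3898465011/4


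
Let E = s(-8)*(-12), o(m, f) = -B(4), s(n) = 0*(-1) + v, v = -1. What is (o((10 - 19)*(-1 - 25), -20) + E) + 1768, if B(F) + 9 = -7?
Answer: 1796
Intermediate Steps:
B(F) = -16 (B(F) = -9 - 7 = -16)
s(n) = -1 (s(n) = 0*(-1) - 1 = 0 - 1 = -1)
o(m, f) = 16 (o(m, f) = -1*(-16) = 16)
E = 12 (E = -1*(-12) = 12)
(o((10 - 19)*(-1 - 25), -20) + E) + 1768 = (16 + 12) + 1768 = 28 + 1768 = 1796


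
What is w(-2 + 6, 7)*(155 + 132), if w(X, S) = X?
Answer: 1148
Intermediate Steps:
w(-2 + 6, 7)*(155 + 132) = (-2 + 6)*(155 + 132) = 4*287 = 1148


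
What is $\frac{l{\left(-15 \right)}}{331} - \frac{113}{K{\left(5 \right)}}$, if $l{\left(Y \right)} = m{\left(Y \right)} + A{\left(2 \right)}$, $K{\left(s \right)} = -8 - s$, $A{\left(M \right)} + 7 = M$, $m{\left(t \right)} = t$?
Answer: $\frac{37143}{4303} \approx 8.6319$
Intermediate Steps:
$A{\left(M \right)} = -7 + M$
$l{\left(Y \right)} = -5 + Y$ ($l{\left(Y \right)} = Y + \left(-7 + 2\right) = Y - 5 = -5 + Y$)
$\frac{l{\left(-15 \right)}}{331} - \frac{113}{K{\left(5 \right)}} = \frac{-5 - 15}{331} - \frac{113}{-8 - 5} = \left(-20\right) \frac{1}{331} - \frac{113}{-8 - 5} = - \frac{20}{331} - \frac{113}{-13} = - \frac{20}{331} - - \frac{113}{13} = - \frac{20}{331} + \frac{113}{13} = \frac{37143}{4303}$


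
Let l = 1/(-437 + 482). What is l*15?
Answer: ⅓ ≈ 0.33333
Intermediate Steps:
l = 1/45 ≈ 0.022222
l*15 = (1/45)*15 = ⅓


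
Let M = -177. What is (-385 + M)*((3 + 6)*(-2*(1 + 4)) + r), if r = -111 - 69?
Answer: 151740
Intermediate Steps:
r = -180
(-385 + M)*((3 + 6)*(-2*(1 + 4)) + r) = (-385 - 177)*((3 + 6)*(-2*(1 + 4)) - 180) = -562*(9*(-2*5) - 180) = -562*(9*(-10) - 180) = -562*(-90 - 180) = -562*(-270) = 151740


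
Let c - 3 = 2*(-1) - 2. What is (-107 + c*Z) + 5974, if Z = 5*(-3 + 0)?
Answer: 5882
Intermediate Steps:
c = -1 (c = 3 + (2*(-1) - 2) = 3 + (-2 - 2) = 3 - 4 = -1)
Z = -15 (Z = 5*(-3) = -15)
(-107 + c*Z) + 5974 = (-107 - 1*(-15)) + 5974 = (-107 + 15) + 5974 = -92 + 5974 = 5882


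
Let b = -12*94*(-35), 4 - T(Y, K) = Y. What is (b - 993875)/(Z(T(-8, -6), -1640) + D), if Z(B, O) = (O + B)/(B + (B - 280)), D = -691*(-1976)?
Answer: -61081280/87387031 ≈ -0.69897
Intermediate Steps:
D = 1365416
T(Y, K) = 4 - Y
b = 39480 (b = -1128*(-35) = 39480)
Z(B, O) = (B + O)/(-280 + 2*B) (Z(B, O) = (B + O)/(B + (-280 + B)) = (B + O)/(-280 + 2*B))
(b - 993875)/(Z(T(-8, -6), -1640) + D) = (39480 - 993875)/(((4 - 1*(-8)) - 1640)/(2*(-140 + (4 - 1*(-8)))) + 1365416) = -954395/(((4 + 8) - 1640)/(2*(-140 + (4 + 8))) + 1365416) = -954395/((12 - 1640)/(2*(-140 + 12)) + 1365416) = -954395/((1/2)*(-1628)/(-128) + 1365416) = -954395/((1/2)*(-1/128)*(-1628) + 1365416) = -954395/(407/64 + 1365416) = -954395/87387031/64 = -954395*64/87387031 = -61081280/87387031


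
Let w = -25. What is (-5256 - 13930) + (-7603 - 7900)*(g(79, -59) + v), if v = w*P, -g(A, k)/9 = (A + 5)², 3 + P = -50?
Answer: 963941851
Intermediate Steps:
P = -53 (P = -3 - 50 = -53)
g(A, k) = -9*(5 + A)² (g(A, k) = -9*(A + 5)² = -9*(5 + A)²)
v = 1325 (v = -25*(-53) = 1325)
(-5256 - 13930) + (-7603 - 7900)*(g(79, -59) + v) = (-5256 - 13930) + (-7603 - 7900)*(-9*(5 + 79)² + 1325) = -19186 - 15503*(-9*84² + 1325) = -19186 - 15503*(-9*7056 + 1325) = -19186 - 15503*(-63504 + 1325) = -19186 - 15503*(-62179) = -19186 + 963961037 = 963941851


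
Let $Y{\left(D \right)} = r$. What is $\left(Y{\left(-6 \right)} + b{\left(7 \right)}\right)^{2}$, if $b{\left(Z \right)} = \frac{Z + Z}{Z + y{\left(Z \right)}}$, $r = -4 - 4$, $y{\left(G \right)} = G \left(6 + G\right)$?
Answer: $\frac{3025}{49} \approx 61.735$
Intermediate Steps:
$r = -8$ ($r = -4 - 4 = -8$)
$Y{\left(D \right)} = -8$
$b{\left(Z \right)} = \frac{2 Z}{Z + Z \left(6 + Z\right)}$ ($b{\left(Z \right)} = \frac{Z + Z}{Z + Z \left(6 + Z\right)} = \frac{2 Z}{Z + Z \left(6 + Z\right)}$)
$\left(Y{\left(-6 \right)} + b{\left(7 \right)}\right)^{2} = \left(-8 + \frac{2}{7 + 7}\right)^{2} = \left(-8 + \frac{2}{14}\right)^{2} = \left(-8 + 2 \cdot \frac{1}{14}\right)^{2} = \left(-8 + \frac{1}{7}\right)^{2} = \left(- \frac{55}{7}\right)^{2} = \frac{3025}{49}$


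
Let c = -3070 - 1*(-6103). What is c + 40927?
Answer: 43960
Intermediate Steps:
c = 3033 (c = -3070 + 6103 = 3033)
c + 40927 = 3033 + 40927 = 43960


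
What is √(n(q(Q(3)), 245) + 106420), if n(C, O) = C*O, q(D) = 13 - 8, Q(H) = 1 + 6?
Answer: √107645 ≈ 328.09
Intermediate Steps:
Q(H) = 7
q(D) = 5
√(n(q(Q(3)), 245) + 106420) = √(5*245 + 106420) = √(1225 + 106420) = √107645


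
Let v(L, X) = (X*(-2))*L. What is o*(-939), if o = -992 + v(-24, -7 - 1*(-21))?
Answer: 300480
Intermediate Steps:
v(L, X) = -2*L*X (v(L, X) = (-2*X)*L = -2*L*X)
o = -320 (o = -992 - 2*(-24)*(-7 - 1*(-21)) = -992 - 2*(-24)*(-7 + 21) = -992 - 2*(-24)*14 = -992 + 672 = -320)
o*(-939) = -320*(-939) = 300480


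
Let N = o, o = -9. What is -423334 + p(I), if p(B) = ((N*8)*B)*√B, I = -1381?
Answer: -423334 + 99432*I*√1381 ≈ -4.2333e+5 + 3.6951e+6*I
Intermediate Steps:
N = -9
p(B) = -72*B^(3/2) (p(B) = ((-9*8)*B)*√B = (-72*B)*√B = -72*B^(3/2))
-423334 + p(I) = -423334 - (-99432)*I*√1381 = -423334 + 99432*I*√1381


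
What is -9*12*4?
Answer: -432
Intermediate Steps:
-9*12*4 = -108*4 = -432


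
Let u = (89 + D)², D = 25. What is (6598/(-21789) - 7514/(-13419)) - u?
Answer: -140732627876/10829133 ≈ -12996.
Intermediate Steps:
u = 12996 (u = (89 + 25)² = 114² = 12996)
(6598/(-21789) - 7514/(-13419)) - u = (6598/(-21789) - 7514/(-13419)) - 1*12996 = (6598*(-1/21789) - 7514*(-1/13419)) - 12996 = (-6598/21789 + 7514/13419) - 12996 = 2784592/10829133 - 12996 = -140732627876/10829133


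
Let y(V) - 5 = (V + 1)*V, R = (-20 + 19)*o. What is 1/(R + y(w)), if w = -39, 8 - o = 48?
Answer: 1/1527 ≈ 0.00065488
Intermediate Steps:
o = -40 (o = 8 - 1*48 = 8 - 48 = -40)
R = 40 (R = (-20 + 19)*(-40) = -1*(-40) = 40)
y(V) = 5 + V*(1 + V) (y(V) = 5 + (V + 1)*V = 5 + (1 + V)*V = 5 + V*(1 + V))
1/(R + y(w)) = 1/(40 + (5 - 39 + (-39)²)) = 1/(40 + (5 - 39 + 1521)) = 1/(40 + 1487) = 1/1527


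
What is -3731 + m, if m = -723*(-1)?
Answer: -3008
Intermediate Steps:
m = 723
-3731 + m = -3731 + 723 = -3008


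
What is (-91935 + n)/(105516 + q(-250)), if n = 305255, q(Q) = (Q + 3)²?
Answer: 42664/33305 ≈ 1.2810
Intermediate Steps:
q(Q) = (3 + Q)²
(-91935 + n)/(105516 + q(-250)) = (-91935 + 305255)/(105516 + (3 - 250)²) = 213320/(105516 + (-247)²) = 213320/(105516 + 61009) = 213320/166525 = 213320*(1/166525) = 42664/33305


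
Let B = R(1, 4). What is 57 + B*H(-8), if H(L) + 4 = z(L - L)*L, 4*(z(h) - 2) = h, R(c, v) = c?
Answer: 37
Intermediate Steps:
z(h) = 2 + h/4
B = 1
H(L) = -4 + 2*L (H(L) = -4 + (2 + (L - L)/4)*L = -4 + (2 + (¼)*0)*L = -4 + (2 + 0)*L = -4 + 2*L)
57 + B*H(-8) = 57 + 1*(-4 + 2*(-8)) = 57 + 1*(-4 - 16) = 57 + 1*(-20) = 57 - 20 = 37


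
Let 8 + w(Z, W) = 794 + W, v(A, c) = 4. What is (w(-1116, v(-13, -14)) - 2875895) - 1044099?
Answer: -3919204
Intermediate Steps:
w(Z, W) = 786 + W (w(Z, W) = -8 + (794 + W) = 786 + W)
(w(-1116, v(-13, -14)) - 2875895) - 1044099 = ((786 + 4) - 2875895) - 1044099 = (790 - 2875895) - 1044099 = -2875105 - 1044099 = -3919204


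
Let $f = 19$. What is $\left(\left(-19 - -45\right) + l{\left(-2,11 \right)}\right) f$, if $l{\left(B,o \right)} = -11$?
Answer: $285$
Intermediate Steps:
$\left(\left(-19 - -45\right) + l{\left(-2,11 \right)}\right) f = \left(\left(-19 - -45\right) - 11\right) 19 = \left(\left(-19 + 45\right) - 11\right) 19 = \left(26 - 11\right) 19 = 15 \cdot 19 = 285$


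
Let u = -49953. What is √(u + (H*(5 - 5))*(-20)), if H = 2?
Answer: I*√49953 ≈ 223.5*I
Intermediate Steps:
√(u + (H*(5 - 5))*(-20)) = √(-49953 + (2*(5 - 5))*(-20)) = √(-49953 + (2*0)*(-20)) = √(-49953 + 0*(-20)) = √(-49953 + 0) = √(-49953) = I*√49953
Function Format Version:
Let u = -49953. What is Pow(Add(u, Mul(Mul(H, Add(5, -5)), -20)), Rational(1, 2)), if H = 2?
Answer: Mul(I, Pow(49953, Rational(1, 2))) ≈ Mul(223.50, I)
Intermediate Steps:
Pow(Add(u, Mul(Mul(H, Add(5, -5)), -20)), Rational(1, 2)) = Pow(Add(-49953, Mul(Mul(2, Add(5, -5)), -20)), Rational(1, 2)) = Pow(Add(-49953, Mul(Mul(2, 0), -20)), Rational(1, 2)) = Pow(Add(-49953, Mul(0, -20)), Rational(1, 2)) = Pow(Add(-49953, 0), Rational(1, 2)) = Pow(-49953, Rational(1, 2)) = Mul(I, Pow(49953, Rational(1, 2)))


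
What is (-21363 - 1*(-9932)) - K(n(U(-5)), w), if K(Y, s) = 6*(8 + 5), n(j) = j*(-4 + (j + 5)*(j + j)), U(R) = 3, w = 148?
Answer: -11509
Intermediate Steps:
n(j) = j*(-4 + 2*j*(5 + j)) (n(j) = j*(-4 + (5 + j)*(2*j)) = j*(-4 + 2*j*(5 + j)))
K(Y, s) = 78 (K(Y, s) = 6*13 = 78)
(-21363 - 1*(-9932)) - K(n(U(-5)), w) = (-21363 - 1*(-9932)) - 1*78 = (-21363 + 9932) - 78 = -11431 - 78 = -11509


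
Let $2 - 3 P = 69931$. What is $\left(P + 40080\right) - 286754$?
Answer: $- \frac{809951}{3} \approx -2.6998 \cdot 10^{5}$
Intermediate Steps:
$P = - \frac{69929}{3}$ ($P = \frac{2}{3} - \frac{69931}{3} = - \frac{69929}{3} \approx -23310.0$)
$\left(P + 40080\right) - 286754 = \left(- \frac{69929}{3} + 40080\right) - 286754 = \frac{50311}{3} - 286754 = - \frac{809951}{3}$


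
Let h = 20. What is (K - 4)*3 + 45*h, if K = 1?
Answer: 891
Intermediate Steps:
(K - 4)*3 + 45*h = (1 - 4)*3 + 45*20 = -3*3 + 900 = -9 + 900 = 891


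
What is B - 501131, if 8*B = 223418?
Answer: -1892815/4 ≈ -4.7320e+5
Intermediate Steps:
B = 111709/4 (B = (1/8)*223418 = 111709/4 ≈ 27927.)
B - 501131 = 111709/4 - 501131 = -1892815/4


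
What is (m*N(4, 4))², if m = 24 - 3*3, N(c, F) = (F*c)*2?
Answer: 230400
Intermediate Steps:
N(c, F) = 2*F*c
m = 15 (m = 24 - 1*9 = 24 - 9 = 15)
(m*N(4, 4))² = (15*(2*4*4))² = (15*32)² = 480² = 230400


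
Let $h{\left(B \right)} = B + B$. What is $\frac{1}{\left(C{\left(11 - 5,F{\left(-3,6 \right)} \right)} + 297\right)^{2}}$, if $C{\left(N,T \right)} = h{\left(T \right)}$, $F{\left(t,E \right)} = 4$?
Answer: $\frac{1}{93025} \approx 1.075 \cdot 10^{-5}$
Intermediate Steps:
$h{\left(B \right)} = 2 B$
$C{\left(N,T \right)} = 2 T$
$\frac{1}{\left(C{\left(11 - 5,F{\left(-3,6 \right)} \right)} + 297\right)^{2}} = \frac{1}{\left(2 \cdot 4 + 297\right)^{2}} = \frac{1}{\left(8 + 297\right)^{2}} = \frac{1}{305^{2}} = \frac{1}{93025}$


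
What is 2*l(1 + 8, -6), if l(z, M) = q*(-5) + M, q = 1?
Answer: -22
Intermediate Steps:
l(z, M) = -5 + M (l(z, M) = 1*(-5) + M = -5 + M)
2*l(1 + 8, -6) = 2*(-5 - 6) = 2*(-11) = -22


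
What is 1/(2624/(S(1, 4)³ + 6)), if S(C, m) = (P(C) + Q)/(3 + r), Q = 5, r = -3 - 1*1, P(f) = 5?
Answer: -497/1312 ≈ -0.37881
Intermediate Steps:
r = -4 (r = -3 - 1 = -4)
S(C, m) = -10 (S(C, m) = (5 + 5)/(3 - 4) = 10/(-1) = 10*(-1) = -10)
1/(2624/(S(1, 4)³ + 6)) = 1/(2624/((-10)³ + 6)) = 1/(2624/(-1000 + 6)) = 1/(2624/(-994)) = 1/(2624*(-1/994)) = 1/(-1312/497) = -497/1312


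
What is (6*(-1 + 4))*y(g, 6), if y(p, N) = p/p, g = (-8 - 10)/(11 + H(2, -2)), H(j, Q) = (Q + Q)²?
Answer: 18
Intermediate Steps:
H(j, Q) = 4*Q² (H(j, Q) = (2*Q)² = 4*Q²)
g = -⅔ (g = (-8 - 10)/(11 + 4*(-2)²) = -18/(11 + 4*4) = -18/(11 + 16) = -18/27 = -18*1/27 = -⅔ ≈ -0.66667)
y(p, N) = 1
(6*(-1 + 4))*y(g, 6) = (6*(-1 + 4))*1 = (6*3)*1 = 18*1 = 18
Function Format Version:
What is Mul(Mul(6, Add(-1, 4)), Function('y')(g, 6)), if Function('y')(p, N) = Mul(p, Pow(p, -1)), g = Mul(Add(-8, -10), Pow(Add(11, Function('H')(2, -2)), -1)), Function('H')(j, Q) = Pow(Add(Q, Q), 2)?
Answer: 18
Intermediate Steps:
Function('H')(j, Q) = Mul(4, Pow(Q, 2)) (Function('H')(j, Q) = Pow(Mul(2, Q), 2) = Mul(4, Pow(Q, 2)))
g = Rational(-2, 3) (g = Mul(Add(-8, -10), Pow(Add(11, Mul(4, Pow(-2, 2))), -1)) = Mul(-18, Pow(Add(11, Mul(4, 4)), -1)) = Mul(-18, Pow(Add(11, 16), -1)) = Mul(-18, Pow(27, -1)) = Mul(-18, Rational(1, 27)) = Rational(-2, 3) ≈ -0.66667)
Function('y')(p, N) = 1
Mul(Mul(6, Add(-1, 4)), Function('y')(g, 6)) = Mul(Mul(6, Add(-1, 4)), 1) = Mul(Mul(6, 3), 1) = Mul(18, 1) = 18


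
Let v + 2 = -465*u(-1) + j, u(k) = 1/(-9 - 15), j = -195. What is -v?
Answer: 1421/8 ≈ 177.63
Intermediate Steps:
u(k) = -1/24 (u(k) = 1/(-24) = -1/24)
v = -1421/8 (v = -2 + (-465*(-1/24) - 195) = -2 + (155/8 - 195) = -2 - 1405/8 = -1421/8 ≈ -177.63)
-v = -1*(-1421/8) = 1421/8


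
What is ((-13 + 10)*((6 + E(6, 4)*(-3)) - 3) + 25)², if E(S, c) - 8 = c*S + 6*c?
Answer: 270400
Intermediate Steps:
E(S, c) = 8 + 6*c + S*c (E(S, c) = 8 + (c*S + 6*c) = 8 + (S*c + 6*c) = 8 + (6*c + S*c) = 8 + 6*c + S*c)
((-13 + 10)*((6 + E(6, 4)*(-3)) - 3) + 25)² = ((-13 + 10)*((6 + (8 + 6*4 + 6*4)*(-3)) - 3) + 25)² = (-3*((6 + (8 + 24 + 24)*(-3)) - 3) + 25)² = (-3*((6 + 56*(-3)) - 3) + 25)² = (-3*((6 - 168) - 3) + 25)² = (-3*(-162 - 3) + 25)² = (-3*(-165) + 25)² = (495 + 25)² = 520² = 270400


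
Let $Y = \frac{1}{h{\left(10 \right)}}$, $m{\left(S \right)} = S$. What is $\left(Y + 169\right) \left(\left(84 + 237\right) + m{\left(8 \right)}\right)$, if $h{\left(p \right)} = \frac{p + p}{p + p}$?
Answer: $55930$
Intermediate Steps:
$h{\left(p \right)} = 1$ ($h{\left(p \right)} = \frac{2 p}{2 p} = 2 p \frac{1}{2 p} = 1$)
$Y = 1$ ($Y = 1^{-1} = 1$)
$\left(Y + 169\right) \left(\left(84 + 237\right) + m{\left(8 \right)}\right) = \left(1 + 169\right) \left(\left(84 + 237\right) + 8\right) = 170 \left(321 + 8\right) = 170 \cdot 329 = 55930$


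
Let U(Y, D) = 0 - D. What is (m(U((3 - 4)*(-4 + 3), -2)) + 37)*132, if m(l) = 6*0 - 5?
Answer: 4224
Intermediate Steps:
U(Y, D) = -D
m(l) = -5 (m(l) = 0 - 5 = -5)
(m(U((3 - 4)*(-4 + 3), -2)) + 37)*132 = (-5 + 37)*132 = 32*132 = 4224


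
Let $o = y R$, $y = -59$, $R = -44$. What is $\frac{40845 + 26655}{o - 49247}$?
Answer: $- \frac{67500}{46651} \approx -1.4469$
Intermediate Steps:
$o = 2596$ ($o = \left(-59\right) \left(-44\right) = 2596$)
$\frac{40845 + 26655}{o - 49247} = \frac{40845 + 26655}{2596 - 49247} = \frac{67500}{-46651} = 67500 \left(- \frac{1}{46651}\right) = - \frac{67500}{46651}$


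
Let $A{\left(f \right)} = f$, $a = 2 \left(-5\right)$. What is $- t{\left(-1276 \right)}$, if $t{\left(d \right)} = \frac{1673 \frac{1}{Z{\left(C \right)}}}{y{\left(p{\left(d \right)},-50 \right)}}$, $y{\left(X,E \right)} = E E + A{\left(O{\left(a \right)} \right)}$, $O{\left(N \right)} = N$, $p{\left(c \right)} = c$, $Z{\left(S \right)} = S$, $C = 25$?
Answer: $- \frac{1673}{62250} \approx -0.026875$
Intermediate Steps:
$a = -10$
$y{\left(X,E \right)} = -10 + E^{2}$ ($y{\left(X,E \right)} = E E - 10 = E^{2} - 10 = -10 + E^{2}$)
$t{\left(d \right)} = \frac{1673}{62250}$ ($t{\left(d \right)} = \frac{1673 \cdot \frac{1}{25}}{-10 + \left(-50\right)^{2}} = \frac{1673 \cdot \frac{1}{25}}{-10 + 2500} = \frac{1673}{25 \cdot 2490} = \frac{1673}{25} \cdot \frac{1}{2490} = \frac{1673}{62250}$)
$- t{\left(-1276 \right)} = \left(-1\right) \frac{1673}{62250} = - \frac{1673}{62250}$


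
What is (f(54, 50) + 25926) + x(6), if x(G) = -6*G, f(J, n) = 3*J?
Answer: 26052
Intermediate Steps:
(f(54, 50) + 25926) + x(6) = (3*54 + 25926) - 6*6 = (162 + 25926) - 36 = 26088 - 36 = 26052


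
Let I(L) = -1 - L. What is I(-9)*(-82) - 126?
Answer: -782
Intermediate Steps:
I(-9)*(-82) - 126 = (-1 - 1*(-9))*(-82) - 126 = (-1 + 9)*(-82) - 126 = 8*(-82) - 126 = -656 - 126 = -782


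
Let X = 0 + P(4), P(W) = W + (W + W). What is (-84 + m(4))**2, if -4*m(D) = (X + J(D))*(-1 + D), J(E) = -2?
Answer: 33489/4 ≈ 8372.3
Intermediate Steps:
P(W) = 3*W (P(W) = W + 2*W = 3*W)
X = 12 (X = 0 + 3*4 = 0 + 12 = 12)
m(D) = 5/2 - 5*D/2 (m(D) = -(12 - 2)*(-1 + D)/4 = -5*(-1 + D)/2 = -(-10 + 10*D)/4 = 5/2 - 5*D/2)
(-84 + m(4))**2 = (-84 + (5/2 - 5/2*4))**2 = (-84 + (5/2 - 10))**2 = (-84 - 15/2)**2 = (-183/2)**2 = 33489/4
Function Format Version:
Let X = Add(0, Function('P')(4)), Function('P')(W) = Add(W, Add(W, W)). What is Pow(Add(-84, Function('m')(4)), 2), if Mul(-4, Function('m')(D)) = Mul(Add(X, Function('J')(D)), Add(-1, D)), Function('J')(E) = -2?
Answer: Rational(33489, 4) ≈ 8372.3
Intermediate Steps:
Function('P')(W) = Mul(3, W) (Function('P')(W) = Add(W, Mul(2, W)) = Mul(3, W))
X = 12 (X = Add(0, Mul(3, 4)) = Add(0, 12) = 12)
Function('m')(D) = Add(Rational(5, 2), Mul(Rational(-5, 2), D)) (Function('m')(D) = Mul(Rational(-1, 4), Mul(Add(12, -2), Add(-1, D))) = Mul(Rational(-1, 4), Mul(10, Add(-1, D))) = Mul(Rational(-1, 4), Add(-10, Mul(10, D))) = Add(Rational(5, 2), Mul(Rational(-5, 2), D)))
Pow(Add(-84, Function('m')(4)), 2) = Pow(Add(-84, Add(Rational(5, 2), Mul(Rational(-5, 2), 4))), 2) = Pow(Add(-84, Add(Rational(5, 2), -10)), 2) = Pow(Add(-84, Rational(-15, 2)), 2) = Pow(Rational(-183, 2), 2) = Rational(33489, 4)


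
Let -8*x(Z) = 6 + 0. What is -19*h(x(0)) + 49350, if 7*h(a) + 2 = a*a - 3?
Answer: 5528549/112 ≈ 49362.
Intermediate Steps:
x(Z) = -¾ (x(Z) = -(6 + 0)/8 = -⅛*6 = -¾)
h(a) = -5/7 + a²/7 (h(a) = -2/7 + (a*a - 3)/7 = -2/7 + (a² - 3)/7 = -2/7 + (-3 + a²)/7 = -2/7 + (-3/7 + a²/7) = -5/7 + a²/7)
-19*h(x(0)) + 49350 = -19*(-5/7 + (-¾)²/7) + 49350 = -19*(-5/7 + (⅐)*(9/16)) + 49350 = -19*(-5/7 + 9/112) + 49350 = -19*(-71/112) + 49350 = 1349/112 + 49350 = 5528549/112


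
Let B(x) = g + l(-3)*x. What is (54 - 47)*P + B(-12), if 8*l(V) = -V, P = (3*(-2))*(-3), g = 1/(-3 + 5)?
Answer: 122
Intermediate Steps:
g = 1/2 ≈ 0.50000
P = 18 (P = -6*(-3) = 18)
l(V) = -V/8 (l(V) = (-V)/8 = -V/8)
B(x) = 1/2 + 3*x/8 (B(x) = 1/2 + (-1/8*(-3))*x = 1/2 + 3*x/8)
(54 - 47)*P + B(-12) = (54 - 47)*18 + (1/2 + (3/8)*(-12)) = 7*18 + (1/2 - 9/2) = 126 - 4 = 122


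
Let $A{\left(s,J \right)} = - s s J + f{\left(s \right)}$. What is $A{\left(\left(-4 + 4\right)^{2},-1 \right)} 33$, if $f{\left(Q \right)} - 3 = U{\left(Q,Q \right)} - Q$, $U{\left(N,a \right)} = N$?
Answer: $99$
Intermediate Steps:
$f{\left(Q \right)} = 3$ ($f{\left(Q \right)} = 3 + \left(Q - Q\right) = 3 + 0 = 3$)
$A{\left(s,J \right)} = 3 - J s^{2}$ ($A{\left(s,J \right)} = - s s J + 3 = - s^{2} J + 3 = - J s^{2} + 3 = 3 - J s^{2}$)
$A{\left(\left(-4 + 4\right)^{2},-1 \right)} 33 = \left(3 - - \left(\left(-4 + 4\right)^{2}\right)^{2}\right) 33 = \left(3 - - \left(0^{2}\right)^{2}\right) 33 = \left(3 - - 0^{2}\right) 33 = \left(3 - \left(-1\right) 0\right) 33 = \left(3 + 0\right) 33 = 3 \cdot 33 = 99$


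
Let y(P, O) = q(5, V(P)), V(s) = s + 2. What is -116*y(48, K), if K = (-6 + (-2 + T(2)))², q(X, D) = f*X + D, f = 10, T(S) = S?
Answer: -11600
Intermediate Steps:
V(s) = 2 + s
q(X, D) = D + 10*X (q(X, D) = 10*X + D = D + 10*X)
K = 36 (K = (-6 + (-2 + 2))² = (-6 + 0)² = (-6)² = 36)
y(P, O) = 52 + P (y(P, O) = (2 + P) + 10*5 = (2 + P) + 50 = 52 + P)
-116*y(48, K) = -116*(52 + 48) = -116*100 = -11600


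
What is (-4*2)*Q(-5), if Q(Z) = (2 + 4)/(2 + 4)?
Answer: -8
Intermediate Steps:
Q(Z) = 1 (Q(Z) = 6/6 = 6*(⅙) = 1)
(-4*2)*Q(-5) = -4*2*1 = -8*1 = -8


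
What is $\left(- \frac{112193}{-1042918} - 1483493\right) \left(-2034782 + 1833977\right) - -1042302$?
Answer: $\frac{310678840071223941}{1042918} \approx 2.9789 \cdot 10^{11}$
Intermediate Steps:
$\left(- \frac{112193}{-1042918} - 1483493\right) \left(-2034782 + 1833977\right) - -1042302 = \left(\left(-112193\right) \left(- \frac{1}{1042918}\right) - 1483493\right) \left(-200805\right) + 1042302 = \left(\frac{112193}{1042918} - 1483493\right) \left(-200805\right) + 1042302 = \left(- \frac{1547161440381}{1042918}\right) \left(-200805\right) + 1042302 = \frac{310677753035706705}{1042918} + 1042302 = \frac{310678840071223941}{1042918}$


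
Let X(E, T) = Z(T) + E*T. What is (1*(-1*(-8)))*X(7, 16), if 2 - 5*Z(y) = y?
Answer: 4368/5 ≈ 873.60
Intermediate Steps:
Z(y) = ⅖ - y/5
X(E, T) = ⅖ - T/5 + E*T (X(E, T) = (⅖ - T/5) + E*T = ⅖ - T/5 + E*T)
(1*(-1*(-8)))*X(7, 16) = (1*(-1*(-8)))*(⅖ - ⅕*16 + 7*16) = (1*8)*(⅖ - 16/5 + 112) = 8*(546/5) = 4368/5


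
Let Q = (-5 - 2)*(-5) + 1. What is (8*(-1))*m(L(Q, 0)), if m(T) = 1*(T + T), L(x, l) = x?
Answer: -576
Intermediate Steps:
Q = 36 (Q = -7*(-5) + 1 = 35 + 1 = 36)
m(T) = 2*T (m(T) = 1*(2*T) = 2*T)
(8*(-1))*m(L(Q, 0)) = (8*(-1))*(2*36) = -8*72 = -576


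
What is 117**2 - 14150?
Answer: -461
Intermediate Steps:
117**2 - 14150 = 13689 - 14150 = -461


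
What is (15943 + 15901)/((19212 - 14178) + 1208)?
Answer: 15922/3121 ≈ 5.1016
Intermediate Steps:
(15943 + 15901)/((19212 - 14178) + 1208) = 31844/(5034 + 1208) = 31844/6242 = 31844*(1/6242) = 15922/3121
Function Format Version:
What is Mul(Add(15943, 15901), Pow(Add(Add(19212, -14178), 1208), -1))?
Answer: Rational(15922, 3121) ≈ 5.1016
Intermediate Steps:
Mul(Add(15943, 15901), Pow(Add(Add(19212, -14178), 1208), -1)) = Mul(31844, Pow(Add(5034, 1208), -1)) = Mul(31844, Pow(6242, -1)) = Mul(31844, Rational(1, 6242)) = Rational(15922, 3121)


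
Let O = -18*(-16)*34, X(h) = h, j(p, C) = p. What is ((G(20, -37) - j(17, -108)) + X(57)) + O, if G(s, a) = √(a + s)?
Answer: 9832 + I*√17 ≈ 9832.0 + 4.1231*I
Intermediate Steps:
O = 9792 (O = 288*34 = 9792)
((G(20, -37) - j(17, -108)) + X(57)) + O = ((√(-37 + 20) - 1*17) + 57) + 9792 = ((√(-17) - 17) + 57) + 9792 = ((I*√17 - 17) + 57) + 9792 = ((-17 + I*√17) + 57) + 9792 = (40 + I*√17) + 9792 = 9832 + I*√17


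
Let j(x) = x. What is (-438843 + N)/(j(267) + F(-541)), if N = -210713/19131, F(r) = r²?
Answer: -4197858073/2802194094 ≈ -1.4981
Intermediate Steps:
N = -210713/19131 (N = -210713*1/19131 = -210713/19131 ≈ -11.014)
(-438843 + N)/(j(267) + F(-541)) = (-438843 - 210713/19131)/(267 + (-541)²) = -8395716146/(19131*(267 + 292681)) = -8395716146/19131/292948 = -8395716146/19131*1/292948 = -4197858073/2802194094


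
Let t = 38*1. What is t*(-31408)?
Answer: -1193504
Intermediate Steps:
t = 38
t*(-31408) = 38*(-31408) = -1193504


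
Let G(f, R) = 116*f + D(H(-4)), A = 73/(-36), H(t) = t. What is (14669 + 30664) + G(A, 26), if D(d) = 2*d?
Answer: 405808/9 ≈ 45090.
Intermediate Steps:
A = -73/36 (A = 73*(-1/36) = -73/36 ≈ -2.0278)
G(f, R) = -8 + 116*f (G(f, R) = 116*f + 2*(-4) = 116*f - 8 = -8 + 116*f)
(14669 + 30664) + G(A, 26) = (14669 + 30664) + (-8 + 116*(-73/36)) = 45333 + (-8 - 2117/9) = 45333 - 2189/9 = 405808/9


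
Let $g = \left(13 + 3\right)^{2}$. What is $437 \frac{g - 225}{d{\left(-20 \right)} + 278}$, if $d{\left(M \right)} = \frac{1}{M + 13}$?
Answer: $\frac{94829}{1945} \approx 48.755$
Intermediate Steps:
$d{\left(M \right)} = \frac{1}{13 + M}$
$g = 256$ ($g = 16^{2} = 256$)
$437 \frac{g - 225}{d{\left(-20 \right)} + 278} = 437 \frac{256 - 225}{\frac{1}{13 - 20} + 278} = 437 \frac{31}{\frac{1}{-7} + 278} = 437 \frac{31}{- \frac{1}{7} + 278} = 437 \frac{31}{\frac{1945}{7}} = 437 \cdot 31 \cdot \frac{7}{1945} = 437 \cdot \frac{217}{1945} = \frac{94829}{1945}$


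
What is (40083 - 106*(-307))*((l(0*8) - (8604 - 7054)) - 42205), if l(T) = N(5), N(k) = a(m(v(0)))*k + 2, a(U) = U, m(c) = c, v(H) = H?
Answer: -3177561625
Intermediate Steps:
N(k) = 2 (N(k) = 0*k + 2 = 0 + 2 = 2)
l(T) = 2
(40083 - 106*(-307))*((l(0*8) - (8604 - 7054)) - 42205) = (40083 - 106*(-307))*((2 - (8604 - 7054)) - 42205) = (40083 + 32542)*((2 - 1*1550) - 42205) = 72625*((2 - 1550) - 42205) = 72625*(-1548 - 42205) = 72625*(-43753) = -3177561625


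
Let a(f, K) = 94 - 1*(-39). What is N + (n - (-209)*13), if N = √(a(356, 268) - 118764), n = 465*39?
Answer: 20852 + I*√118631 ≈ 20852.0 + 344.43*I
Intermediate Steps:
a(f, K) = 133 (a(f, K) = 94 + 39 = 133)
n = 18135
N = I*√118631 (N = √(133 - 118764) = √(-118631) = I*√118631 ≈ 344.43*I)
N + (n - (-209)*13) = I*√118631 + (18135 - (-209)*13) = I*√118631 + (18135 - 1*(-2717)) = I*√118631 + (18135 + 2717) = I*√118631 + 20852 = 20852 + I*√118631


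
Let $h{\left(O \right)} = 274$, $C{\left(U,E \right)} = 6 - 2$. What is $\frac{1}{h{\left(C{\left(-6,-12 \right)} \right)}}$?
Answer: $\frac{1}{274} \approx 0.0036496$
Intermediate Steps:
$C{\left(U,E \right)} = 4$
$\frac{1}{h{\left(C{\left(-6,-12 \right)} \right)}} = \frac{1}{274}$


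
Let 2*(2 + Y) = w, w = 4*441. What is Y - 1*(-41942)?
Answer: 42822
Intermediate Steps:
w = 1764
Y = 880 (Y = -2 + (1/2)*1764 = -2 + 882 = 880)
Y - 1*(-41942) = 880 - 1*(-41942) = 880 + 41942 = 42822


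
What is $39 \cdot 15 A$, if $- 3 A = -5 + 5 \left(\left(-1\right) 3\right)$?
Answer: $3900$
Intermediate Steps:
$A = \frac{20}{3}$ ($A = - \frac{-5 + 5 \left(\left(-1\right) 3\right)}{3} = - \frac{-5 + 5 \left(-3\right)}{3} = - \frac{-5 - 15}{3} = \left(- \frac{1}{3}\right) \left(-20\right) = \frac{20}{3} \approx 6.6667$)
$39 \cdot 15 A = 39 \cdot 15 \cdot \frac{20}{3} = 585 \cdot \frac{20}{3} = 3900$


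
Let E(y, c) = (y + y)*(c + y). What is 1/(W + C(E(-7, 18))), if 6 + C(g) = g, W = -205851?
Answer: -1/206011 ≈ -4.8541e-6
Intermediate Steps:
E(y, c) = 2*y*(c + y) (E(y, c) = (2*y)*(c + y) = 2*y*(c + y))
C(g) = -6 + g
1/(W + C(E(-7, 18))) = 1/(-205851 + (-6 + 2*(-7)*(18 - 7))) = 1/(-205851 + (-6 + 2*(-7)*11)) = 1/(-205851 + (-6 - 154)) = 1/(-205851 - 160) = 1/(-206011) = -1/206011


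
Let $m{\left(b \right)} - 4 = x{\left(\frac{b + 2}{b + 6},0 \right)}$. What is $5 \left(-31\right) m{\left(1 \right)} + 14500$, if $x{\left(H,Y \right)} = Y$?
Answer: $13880$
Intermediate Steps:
$m{\left(b \right)} = 4$ ($m{\left(b \right)} = 4 + 0 = 4$)
$5 \left(-31\right) m{\left(1 \right)} + 14500 = 5 \left(-31\right) 4 + 14500 = \left(-155\right) 4 + 14500 = -620 + 14500 = 13880$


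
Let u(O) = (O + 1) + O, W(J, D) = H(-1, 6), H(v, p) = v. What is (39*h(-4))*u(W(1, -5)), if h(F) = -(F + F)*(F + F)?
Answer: 2496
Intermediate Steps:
W(J, D) = -1
u(O) = 1 + 2*O (u(O) = (1 + O) + O = 1 + 2*O)
h(F) = -4*F² (h(F) = -2*F*2*F = -4*F²)
(39*h(-4))*u(W(1, -5)) = (39*(-4*(-4)²))*(1 + 2*(-1)) = (39*(-4*16))*(1 - 2) = (39*(-64))*(-1) = -2496*(-1) = 2496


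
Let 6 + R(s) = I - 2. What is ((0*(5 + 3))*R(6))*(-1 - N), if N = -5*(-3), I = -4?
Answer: 0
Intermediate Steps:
N = 15
R(s) = -12 (R(s) = -6 + (-4 - 2) = -6 - 6 = -12)
((0*(5 + 3))*R(6))*(-1 - N) = ((0*(5 + 3))*(-12))*(-1 - 1*15) = ((0*8)*(-12))*(-1 - 15) = (0*(-12))*(-16) = 0*(-16) = 0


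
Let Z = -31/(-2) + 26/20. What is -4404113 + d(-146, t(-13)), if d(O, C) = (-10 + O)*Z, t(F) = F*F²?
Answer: -22033669/5 ≈ -4.4067e+6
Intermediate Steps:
Z = 84/5 (Z = -31*(-½) + 26*(1/20) = 31/2 + 13/10 = 84/5 ≈ 16.800)
t(F) = F³
d(O, C) = -168 + 84*O/5 (d(O, C) = (-10 + O)*(84/5) = -168 + 84*O/5)
-4404113 + d(-146, t(-13)) = -4404113 + (-168 + (84/5)*(-146)) = -4404113 + (-168 - 12264/5) = -4404113 - 13104/5 = -22033669/5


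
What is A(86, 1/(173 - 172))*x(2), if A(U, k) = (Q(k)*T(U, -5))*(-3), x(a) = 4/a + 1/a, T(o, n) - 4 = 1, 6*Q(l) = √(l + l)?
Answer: -25*√2/4 ≈ -8.8388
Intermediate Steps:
Q(l) = √2*√l/6 (Q(l) = √(l + l)/6 = √(2*l)/6 = (√2*√l)/6 = √2*√l/6)
T(o, n) = 5 (T(o, n) = 4 + 1 = 5)
x(a) = 5/a (x(a) = 4/a + 1/a = 5/a)
A(U, k) = -5*√2*√k/2 (A(U, k) = ((√2*√k/6)*5)*(-3) = (5*√2*√k/6)*(-3) = -5*√2*√k/2)
A(86, 1/(173 - 172))*x(2) = (-5*√2*√(1/(173 - 172))/2)*(5/2) = (-5*√2*√(1/1)/2)*(5*(½)) = -5*√2*√1/2*(5/2) = -5/2*√2*1*(5/2) = -5*√2/2*(5/2) = -25*√2/4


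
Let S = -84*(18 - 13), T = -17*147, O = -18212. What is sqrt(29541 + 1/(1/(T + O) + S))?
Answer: 5*sqrt(89409973661625490)/8698621 ≈ 171.88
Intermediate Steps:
T = -2499
S = -420 (S = -84*5 = -420)
sqrt(29541 + 1/(1/(T + O) + S)) = sqrt(29541 + 1/(1/(-2499 - 18212) - 420)) = sqrt(29541 + 1/(1/(-20711) - 420)) = sqrt(29541 + 1/(-1/20711 - 420)) = sqrt(29541 + 1/(-8698621/20711)) = sqrt(29541 - 20711/8698621) = sqrt(256965942250/8698621) = 5*sqrt(89409973661625490)/8698621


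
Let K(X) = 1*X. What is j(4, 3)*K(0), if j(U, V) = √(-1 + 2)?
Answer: 0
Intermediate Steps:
K(X) = X
j(U, V) = 1 (j(U, V) = √1 = 1)
j(4, 3)*K(0) = 1*0 = 0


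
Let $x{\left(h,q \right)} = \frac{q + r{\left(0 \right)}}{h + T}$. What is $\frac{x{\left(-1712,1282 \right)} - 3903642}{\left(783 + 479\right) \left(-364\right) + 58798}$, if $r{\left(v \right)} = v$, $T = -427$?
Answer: $\frac{834989152}{85681923} \approx 9.7452$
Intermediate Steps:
$x{\left(h,q \right)} = \frac{q}{-427 + h}$ ($x{\left(h,q \right)} = \frac{q + 0}{h - 427} = \frac{q}{-427 + h}$)
$\frac{x{\left(-1712,1282 \right)} - 3903642}{\left(783 + 479\right) \left(-364\right) + 58798} = \frac{\frac{1282}{-427 - 1712} - 3903642}{\left(783 + 479\right) \left(-364\right) + 58798} = \frac{\frac{1282}{-2139} - 3903642}{1262 \left(-364\right) + 58798} = \frac{1282 \left(- \frac{1}{2139}\right) - 3903642}{-459368 + 58798} = \frac{- \frac{1282}{2139} - 3903642}{-400570} = \left(- \frac{8349891520}{2139}\right) \left(- \frac{1}{400570}\right) = \frac{834989152}{85681923}$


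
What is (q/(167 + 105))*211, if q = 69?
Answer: 14559/272 ≈ 53.526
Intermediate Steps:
(q/(167 + 105))*211 = (69/(167 + 105))*211 = (69/272)*211 = 14559/272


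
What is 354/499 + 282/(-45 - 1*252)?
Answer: -11860/49401 ≈ -0.24008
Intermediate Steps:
354/499 + 282/(-45 - 1*252) = 354*(1/499) + 282/(-45 - 252) = 354/499 + 282/(-297) = 354/499 + 282*(-1/297) = 354/499 - 94/99 = -11860/49401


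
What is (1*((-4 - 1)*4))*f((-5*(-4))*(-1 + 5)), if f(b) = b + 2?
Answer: -1640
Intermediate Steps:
f(b) = 2 + b
(1*((-4 - 1)*4))*f((-5*(-4))*(-1 + 5)) = (1*((-4 - 1)*4))*(2 + (-5*(-4))*(-1 + 5)) = (1*(-5*4))*(2 + 20*4) = (1*(-20))*(2 + 80) = -20*82 = -1640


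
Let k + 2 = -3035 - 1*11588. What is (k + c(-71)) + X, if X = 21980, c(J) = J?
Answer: 7284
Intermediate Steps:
k = -14625 (k = -2 + (-3035 - 1*11588) = -2 + (-3035 - 11588) = -2 - 14623 = -14625)
(k + c(-71)) + X = (-14625 - 71) + 21980 = -14696 + 21980 = 7284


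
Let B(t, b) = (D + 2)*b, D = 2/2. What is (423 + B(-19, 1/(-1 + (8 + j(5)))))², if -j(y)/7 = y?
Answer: 140209281/784 ≈ 1.7884e+5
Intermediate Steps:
j(y) = -7*y
D = 1 (D = 2*(½) = 1)
B(t, b) = 3*b (B(t, b) = (1 + 2)*b = 3*b)
(423 + B(-19, 1/(-1 + (8 + j(5)))))² = (423 + 3/(-1 + (8 - 7*5)))² = (423 + 3/(-1 + (8 - 35)))² = (423 + 3/(-1 - 27))² = (423 + 3/(-28))² = (423 + 3*(-1/28))² = (423 - 3/28)² = (11841/28)² = 140209281/784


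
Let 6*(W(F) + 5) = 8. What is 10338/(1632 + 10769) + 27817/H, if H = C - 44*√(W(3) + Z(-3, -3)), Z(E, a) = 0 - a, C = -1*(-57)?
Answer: 59128716729/168889219 + 1223948*I*√6/13619 ≈ 350.1 + 220.14*I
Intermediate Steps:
C = 57
Z(E, a) = -a
W(F) = -11/3 (W(F) = -5 + (⅙)*8 = -5 + 4/3 = -11/3)
H = 57 - 44*I*√6/3 (H = 57 - 44*√(-11/3 - 1*(-3)) = 57 - 44*√(-11/3 + 3) = 57 - 44*I*√6/3 ≈ 57.0 - 35.926*I)
10338/(1632 + 10769) + 27817/H = 10338/(1632 + 10769) + 27817/(57 - 44*I*√6/3) = 10338/12401 + 27817/(57 - 44*I*√6/3)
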